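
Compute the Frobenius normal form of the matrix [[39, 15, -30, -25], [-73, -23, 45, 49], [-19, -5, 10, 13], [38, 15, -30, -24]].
R = [[0, 0, 0, -20], [1, 0, 0, 13], [0, 1, 0, 6], [0, 0, 1, 2]]

The invariant factors of A (the non-unit diagonal entries of the Smith normal form of xI - A over ℚ[x]) are (x - 4)(x - 1)(x^2 + 3x + 5), each dividing the next. The characteristic polynomial is their product, (x - 4)(x - 1)(x^2 + 3x + 5).

The rational canonical form is the block-diagonal matrix of companion matrices C(f_i):
R = [[0, 0, 0, -20], [1, 0, 0, 13], [0, 1, 0, 6], [0, 0, 1, 2]].

Note the characteristic polynomial does not split into linear factors over ℚ, so A has no Jordan form over ℚ; the rational canonical form exists over any field.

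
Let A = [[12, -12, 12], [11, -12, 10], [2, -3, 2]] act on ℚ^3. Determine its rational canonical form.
R = [[0, 0, -12], [1, 0, 6], [0, 1, 2]]

The invariant factors of A (the non-unit diagonal entries of the Smith normal form of xI - A over ℚ[x]) are (x - 2)(x^2 - 6), each dividing the next. The characteristic polynomial is their product, (x - 2)(x^2 - 6).

The rational canonical form is the block-diagonal matrix of companion matrices C(f_i):
R = [[0, 0, -12], [1, 0, 6], [0, 1, 2]].

Note the characteristic polynomial does not split into linear factors over ℚ, so A has no Jordan form over ℚ; the rational canonical form exists over any field.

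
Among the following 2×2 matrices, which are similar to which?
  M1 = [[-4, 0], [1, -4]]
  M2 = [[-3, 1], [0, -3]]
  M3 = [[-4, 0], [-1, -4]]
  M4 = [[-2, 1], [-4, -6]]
2 classes: {M1, M3, M4}, {M2}

Characteristic polynomials: χ_{M1} = (x + 4)^2, χ_{M2} = (x + 3)^2, χ_{M3} = (x + 4)^2, χ_{M4} = (x + 4)^2.

{M1, M3, M4}: invariant factors (x + 4)^2.

{M2}: invariant factors (x + 3)^2.

Matrices are similar if and only if their invariant-factor lists agree; the partition into similarity classes is {M1, M3, M4}, {M2}.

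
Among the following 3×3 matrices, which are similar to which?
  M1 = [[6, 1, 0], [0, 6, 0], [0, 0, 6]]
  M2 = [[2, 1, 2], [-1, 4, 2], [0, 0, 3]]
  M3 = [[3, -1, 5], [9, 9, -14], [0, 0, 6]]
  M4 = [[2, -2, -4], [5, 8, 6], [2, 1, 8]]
3 classes: {M1}, {M2}, {M3, M4}

Characteristic polynomials: χ_{M1} = (x - 6)^3, χ_{M2} = (x - 3)^3, χ_{M3} = (x - 6)^3, χ_{M4} = (x - 6)^3.

{M1}: invariant factors x - 6, (x - 6)^2.

{M2}: invariant factors x - 3, (x - 3)^2.

{M3, M4}: invariant factors (x - 6)^3.

Matrices are similar if and only if their invariant-factor lists agree; the partition into similarity classes is {M1}, {M2}, {M3, M4}.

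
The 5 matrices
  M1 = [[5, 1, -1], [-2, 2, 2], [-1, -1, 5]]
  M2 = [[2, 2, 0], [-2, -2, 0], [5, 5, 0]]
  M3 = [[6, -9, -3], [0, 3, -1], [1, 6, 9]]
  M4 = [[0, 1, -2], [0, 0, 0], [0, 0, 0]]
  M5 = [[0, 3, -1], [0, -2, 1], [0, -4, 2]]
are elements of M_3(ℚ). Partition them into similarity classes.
Characteristic polynomials: χ_{M1} = (x - 4)^3, χ_{M2} = x^3, χ_{M3} = (x - 6)^3, χ_{M4} = x^3, χ_{M5} = x^3.

{M1}: invariant factors x - 4, (x - 4)^2.

{M2, M4}: invariant factors x, x^2.

{M3}: invariant factors (x - 6)^3.

{M5}: invariant factors x^3.

Matrices are similar if and only if their invariant-factor lists agree; the partition into similarity classes is {M1}, {M2, M4}, {M3}, {M5}.

4 classes: {M1}, {M2, M4}, {M3}, {M5}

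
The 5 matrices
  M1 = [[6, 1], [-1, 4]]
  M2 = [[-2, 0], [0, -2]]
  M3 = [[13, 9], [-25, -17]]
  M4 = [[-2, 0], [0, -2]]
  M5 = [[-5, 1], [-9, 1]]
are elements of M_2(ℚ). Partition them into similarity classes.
3 classes: {M1}, {M2, M4}, {M3, M5}

Characteristic polynomials: χ_{M1} = (x - 5)^2, χ_{M2} = (x + 2)^2, χ_{M3} = (x + 2)^2, χ_{M4} = (x + 2)^2, χ_{M5} = (x + 2)^2.

{M1}: invariant factors (x - 5)^2.

{M2, M4}: invariant factors x + 2, x + 2.

{M3, M5}: invariant factors (x + 2)^2.

Matrices are similar if and only if their invariant-factor lists agree; the partition into similarity classes is {M1}, {M2, M4}, {M3, M5}.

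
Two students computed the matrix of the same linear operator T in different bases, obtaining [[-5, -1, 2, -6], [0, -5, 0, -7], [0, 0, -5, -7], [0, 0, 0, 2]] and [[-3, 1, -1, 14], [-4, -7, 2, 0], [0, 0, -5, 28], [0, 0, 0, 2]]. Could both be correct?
Two matrices over a field are similar if and only if they have the same invariant factors.

Both A and B have characteristic polynomial (x - 2)(x + 5)^3 and minimal polynomial (x - 2)(x + 5)^2. Computing further, both have invariant factors x + 5, (x - 2)(x + 5)^2. Hence A and B are similar.

Yes.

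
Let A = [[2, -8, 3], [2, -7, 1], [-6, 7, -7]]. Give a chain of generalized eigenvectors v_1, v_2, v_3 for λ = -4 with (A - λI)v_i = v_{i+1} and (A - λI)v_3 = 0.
We seek v_1 ∈ ker((A + 4I)^3) \ ker((A + 4I)^2), then set v_{i+1} = (A + 4I) v_i.

One such chain is v_1 = [[1, 0, -1]]^T, v_2 = [[3, 1, -3]]^T, v_3 = [[1, 0, -2]]^T. Check: (A + 4I) v_3 = [[0, 0, 0]]^T = 0.

v_1 = [[1, 0, -1]]^T, v_2 = [[3, 1, -3]]^T, v_3 = [[1, 0, -2]]^T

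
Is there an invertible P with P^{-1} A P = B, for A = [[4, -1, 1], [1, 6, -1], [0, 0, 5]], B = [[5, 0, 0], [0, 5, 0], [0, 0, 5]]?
Both have characteristic polynomial (x - 5)^3, but the minimal polynomial of A is (x - 5)^2 while the minimal polynomial of B is x - 5. The minimal polynomial is a similarity invariant, so A and B are not similar.

No.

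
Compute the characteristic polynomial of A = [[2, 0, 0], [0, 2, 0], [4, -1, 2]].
χ_A(x) = (x - 2)^3

xI - A = [[x - 2, 0, 0], [0, x - 2, 0], [-4, 1, x - 2]].

Expanding det(xI - A) along the first row:
det(xI - A) = + (x - 2)·det([[x - 2, 0], [1, x - 2]]) - (0)·det([[0, 0], [-4, x - 2]]) + (0)·det([[0, x - 2], [-4, 1]]).

Evaluating gives χ_A(x) = x^3 - 6x^2 + 12x - 8 = (x - 2)^3.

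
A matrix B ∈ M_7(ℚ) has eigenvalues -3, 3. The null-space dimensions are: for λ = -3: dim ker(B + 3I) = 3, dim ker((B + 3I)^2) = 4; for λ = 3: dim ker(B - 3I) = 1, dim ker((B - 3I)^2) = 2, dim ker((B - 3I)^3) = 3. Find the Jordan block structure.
Jordan blocks: (-3, 2), (-3, 1), (-3, 1), (3, 3)

λ = -3: successive nullity increments [3, 1] count blocks of size ≥ k; block sizes are [2, 1, 1].
λ = 3: successive nullity increments [1, 1, 1] count blocks of size ≥ k; block sizes are [3].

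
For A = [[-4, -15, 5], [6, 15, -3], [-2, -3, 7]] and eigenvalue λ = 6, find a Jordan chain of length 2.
v_1 = [[-1, 1, 0]]^T, v_2 = [[-5, 3, -1]]^T

We seek v_1 ∈ ker((A - 6I)^2) \ ker(A - 6I), then set v_{i+1} = (A - 6I) v_i.

One such chain is v_1 = [[-1, 1, 0]]^T, v_2 = [[-5, 3, -1]]^T. Check: (A - 6I) v_2 = [[0, 0, 0]]^T = 0.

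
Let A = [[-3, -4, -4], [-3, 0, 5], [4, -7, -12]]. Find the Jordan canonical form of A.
The characteristic polynomial is det(xI - A) = (x + 5)^3, so the eigenvalues are -5 (algebraic multiplicity 3).

For λ = -5: rank(A + 5I) = 2, rank((A + 5I)^2) = 1, rank((A + 5I)^3) = 0. The eigenspace has dimension 3 - 2 = 1, so there is 1 Jordan block; the rank sequence gives block sizes [3].

Assembling the blocks gives the Jordan form J above.

J = [[-5, 1, 0], [0, -5, 1], [0, 0, -5]]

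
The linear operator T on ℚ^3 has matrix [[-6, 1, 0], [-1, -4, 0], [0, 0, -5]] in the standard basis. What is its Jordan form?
The characteristic polynomial is det(xI - A) = (x + 5)^3, so the eigenvalues are -5 (algebraic multiplicity 3).

For λ = -5: rank(A + 5I) = 1, rank((A + 5I)^2) = 0. The eigenspace has dimension 3 - 1 = 2, so there are 2 Jordan blocks; the rank sequence gives block sizes [2, 1].

Assembling the blocks gives the Jordan form J above.

J = [[-5, 1, 0], [0, -5, 0], [0, 0, -5]]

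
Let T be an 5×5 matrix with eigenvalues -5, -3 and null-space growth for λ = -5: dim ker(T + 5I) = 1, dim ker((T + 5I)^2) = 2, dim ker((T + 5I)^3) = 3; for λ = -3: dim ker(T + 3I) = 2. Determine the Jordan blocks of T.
λ = -5: successive nullity increments [1, 1, 1] count blocks of size ≥ k; block sizes are [3].
λ = -3: successive nullity increments [2] count blocks of size ≥ k; block sizes are [1, 1].

Jordan blocks: (-5, 3), (-3, 1), (-3, 1)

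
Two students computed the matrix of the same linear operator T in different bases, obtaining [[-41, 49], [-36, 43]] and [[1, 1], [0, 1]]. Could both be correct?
Yes.

Two matrices over a field are similar if and only if they have the same invariant factors.

Both A and B have characteristic polynomial (x - 1)^2 and minimal polynomial (x - 1)^2. Computing further, both have invariant factors (x - 1)^2. Hence A and B are similar.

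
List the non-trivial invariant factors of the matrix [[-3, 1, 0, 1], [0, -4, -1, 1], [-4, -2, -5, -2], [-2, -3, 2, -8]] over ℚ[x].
x + 5, (x + 5)^3

The Jordan structure of A has elementary divisors (x + 5)^3, (x + 5). Arranging the block sizes at each eigenvalue in decreasing order and taking row products gives the invariant factors.

Invariant factors (smallest first, each dividing the next): x + 5, (x + 5)^3.

Check: the last factor (x + 5)^3 is the minimal polynomial, and the product (x + 5)^4 is the characteristic polynomial.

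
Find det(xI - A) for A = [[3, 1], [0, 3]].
χ_A(x) = (x - 3)^2

xI - A = [[x - 3, -1], [0, x - 3]].

Expanding det(xI - A) along the first row:
det(xI - A) = + (x - 3)·det([[x - 3]]) - (-1)·det([[0]]).

Evaluating gives χ_A(x) = x^2 - 6x + 9 = (x - 3)^2.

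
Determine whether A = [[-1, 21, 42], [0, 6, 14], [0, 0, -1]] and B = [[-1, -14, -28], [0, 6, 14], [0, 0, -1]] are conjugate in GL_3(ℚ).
Two matrices over a field are similar if and only if they have the same invariant factors.

Both A and B have characteristic polynomial (x - 6)(x + 1)^2 and minimal polynomial (x - 6)(x + 1). Computing further, both have invariant factors x + 1, (x - 6)(x + 1). Hence A and B are similar.

Yes.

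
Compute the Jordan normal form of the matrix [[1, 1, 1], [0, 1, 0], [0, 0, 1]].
The characteristic polynomial is det(xI - A) = (x - 1)^3, so the eigenvalues are 1 (algebraic multiplicity 3).

For λ = 1: rank(A - I) = 1, rank((A - I)^2) = 0. The eigenspace has dimension 3 - 1 = 2, so there are 2 Jordan blocks; the rank sequence gives block sizes [2, 1].

Assembling the blocks gives the Jordan form J above.

J = [[1, 1, 0], [0, 1, 0], [0, 0, 1]]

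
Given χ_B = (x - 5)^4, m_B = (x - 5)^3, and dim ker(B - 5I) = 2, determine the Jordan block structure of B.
λ = 5: algebraic multiplicity 4 (exponent in χ_B), largest block size 3 (exponent in m_B), 2 blocks (geometric multiplicity). These force block sizes [3, 1].

Jordan blocks: (5, 3), (5, 1)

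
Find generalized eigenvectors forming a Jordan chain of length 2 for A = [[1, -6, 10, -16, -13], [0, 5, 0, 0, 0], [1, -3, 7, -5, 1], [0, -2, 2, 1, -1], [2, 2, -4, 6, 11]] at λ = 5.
We seek v_1 ∈ ker((A - 5I)^2) \ ker(A - 5I), then set v_{i+1} = (A - 5I) v_i.

One such chain is v_1 = [[-3, 0, -3, -2, 1]]^T, v_2 = [[1, 0, 2, 1, 0]]^T. Check: (A - 5I) v_2 = [[0, 0, 0, 0, 0]]^T = 0.

v_1 = [[-3, 0, -3, -2, 1]]^T, v_2 = [[1, 0, 2, 1, 0]]^T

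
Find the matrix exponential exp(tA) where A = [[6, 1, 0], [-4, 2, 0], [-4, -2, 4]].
A has Jordan form J = [[4, 1, 0], [0, 4, 0], [0, 0, 4]] with A = PJP^{-1}, so e^{tA} = P e^{tJ} P^{-1}.

For a Jordan block J_k(λ), e^{tJ_k(λ)} = e^{λt} · (I + tN + t^2 N^2/2! + ... + t^{k-1} N^{k-1}/(k-1)!) where N is the nilpotent superdiagonal part.

Assembling the blocks and conjugating back gives the entries of e^{tA} as shown above.

e^{tA} = [[(2*t + 1)*e^{4*t}, t*e^{4*t}, 0], [-4*t*e^{4*t}, (1 - 2*t)*e^{4*t}, 0], [-4*t*e^{4*t}, -2*t*e^{4*t}, e^{4*t}]]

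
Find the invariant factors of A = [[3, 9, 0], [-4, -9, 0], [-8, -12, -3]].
x + 3, (x + 3)^2

The Jordan structure of A has elementary divisors (x + 3)^2, (x + 3). Arranging the block sizes at each eigenvalue in decreasing order and taking row products gives the invariant factors.

Invariant factors (smallest first, each dividing the next): x + 3, (x + 3)^2.

Check: the last factor (x + 3)^2 is the minimal polynomial, and the product (x + 3)^3 is the characteristic polynomial.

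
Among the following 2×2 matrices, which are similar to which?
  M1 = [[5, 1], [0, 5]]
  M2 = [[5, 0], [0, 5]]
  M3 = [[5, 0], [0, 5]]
2 classes: {M1}, {M2, M3}

Characteristic polynomials: χ_{M1} = (x - 5)^2, χ_{M2} = (x - 5)^2, χ_{M3} = (x - 5)^2.

{M1}: invariant factors (x - 5)^2.

{M2, M3}: invariant factors x - 5, x - 5.

Matrices are similar if and only if their invariant-factor lists agree; the partition into similarity classes is {M1}, {M2, M3}.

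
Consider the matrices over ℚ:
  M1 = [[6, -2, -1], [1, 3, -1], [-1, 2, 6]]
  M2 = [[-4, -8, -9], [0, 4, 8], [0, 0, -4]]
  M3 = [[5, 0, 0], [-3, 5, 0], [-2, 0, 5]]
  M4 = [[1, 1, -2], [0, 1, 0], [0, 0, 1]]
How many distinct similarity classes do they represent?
3 classes: {M1, M3}, {M2}, {M4}

Characteristic polynomials: χ_{M1} = (x - 5)^3, χ_{M2} = (x - 4)(x + 4)^2, χ_{M3} = (x - 5)^3, χ_{M4} = (x - 1)^3.

{M1, M3}: invariant factors x - 5, (x - 5)^2.

{M2}: invariant factors (x - 4)(x + 4)^2.

{M4}: invariant factors x - 1, (x - 1)^2.

Matrices are similar if and only if their invariant-factor lists agree; the partition into similarity classes is {M1, M3}, {M2}, {M4}.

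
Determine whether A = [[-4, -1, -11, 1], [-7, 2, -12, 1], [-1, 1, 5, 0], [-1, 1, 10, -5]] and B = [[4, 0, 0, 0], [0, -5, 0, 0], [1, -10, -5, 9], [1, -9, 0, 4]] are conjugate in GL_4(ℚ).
Two matrices over a field are similar if and only if they have the same invariant factors.

Both A and B have characteristic polynomial (x - 4)^2(x + 5)^2 and minimal polynomial (x - 4)^2(x + 5)^2. Computing further, both have invariant factors (x - 4)^2(x + 5)^2. Hence A and B are similar.

Yes.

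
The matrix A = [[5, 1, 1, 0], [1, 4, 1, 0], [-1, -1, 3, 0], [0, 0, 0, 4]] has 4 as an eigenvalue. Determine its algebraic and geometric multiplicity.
algebraic multiplicity 4, geometric multiplicity 2

The characteristic polynomial is (x - 4)^4, so the factor x - 4 appears with exponent 4: the algebraic multiplicity is 4.

rank(A - 4I) = 2, so the eigenspace has dimension 4 - 2 = 2: the geometric multiplicity is 2.

Since 2 < 4, A is not diagonalizable.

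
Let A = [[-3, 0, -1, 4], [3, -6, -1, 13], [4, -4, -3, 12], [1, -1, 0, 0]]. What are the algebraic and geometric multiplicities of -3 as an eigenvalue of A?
algebraic multiplicity 4, geometric multiplicity 2

The characteristic polynomial is (x + 3)^4, so the factor x + 3 appears with exponent 4: the algebraic multiplicity is 4.

rank(A + 3I) = 2, so the eigenspace has dimension 4 - 2 = 2: the geometric multiplicity is 2.

Since 2 < 4, A is not diagonalizable.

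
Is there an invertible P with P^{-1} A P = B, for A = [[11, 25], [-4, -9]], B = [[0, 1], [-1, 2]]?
Two matrices over a field are similar if and only if they have the same invariant factors.

Both A and B have characteristic polynomial (x - 1)^2 and minimal polynomial (x - 1)^2. Computing further, both have invariant factors (x - 1)^2. Hence A and B are similar.

Yes.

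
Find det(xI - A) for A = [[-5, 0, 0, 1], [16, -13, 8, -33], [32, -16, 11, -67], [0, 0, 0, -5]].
xI - A = [[x + 5, 0, 0, -1], [-16, x + 13, -8, 33], [-32, 16, x - 11, 67], [0, 0, 0, x + 5]].

Expanding det(xI - A) along the first row:
det(xI - A) = + (x + 5)·det([[x + 13, -8, 33], [16, x - 11, 67], [0, 0, x + 5]]) - (0)·det([[-16, -8, 33], [-32, x - 11, 67], [0, 0, x + 5]]) + (0)·det([[-16, x + 13, 33], [-32, 16, 67], [0, 0, x + 5]]) - (-1)·det([[-16, x + 13, -8], [-32, 16, x - 11], [0, 0, 0]]).

Evaluating gives χ_A(x) = x^4 + 12x^3 + 30x^2 - 100x - 375 = (x - 3)(x + 5)^3.

χ_A(x) = (x - 3)(x + 5)^3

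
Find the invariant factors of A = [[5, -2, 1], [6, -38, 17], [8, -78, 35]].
The Jordan structure of A has elementary divisors (x + 4), (x - 3)^2. Arranging the block sizes at each eigenvalue in decreasing order and taking row products gives the invariant factors.

Invariant factors (smallest first, each dividing the next): (x - 3)^2(x + 4).

Check: the last factor (x - 3)^2(x + 4) is the minimal polynomial, and the product (x - 3)^2(x + 4) is the characteristic polynomial.

(x - 3)^2(x + 4)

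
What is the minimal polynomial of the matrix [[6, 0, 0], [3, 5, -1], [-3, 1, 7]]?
m_A(x) = (x - 6)^2

The characteristic polynomial factors as (x - 6)^3. The minimal polynomial is ∏(x - λ)^{k_λ} where k_λ is the size of the largest Jordan block at λ.

For λ = 6: rank(A - 6I) = 1, and the largest Jordan block has size 2 (the smallest k with rank((A - 6I)^k) = rank((A - 6I)^(k+1))).

So m_A(x) = (x - 6)^2.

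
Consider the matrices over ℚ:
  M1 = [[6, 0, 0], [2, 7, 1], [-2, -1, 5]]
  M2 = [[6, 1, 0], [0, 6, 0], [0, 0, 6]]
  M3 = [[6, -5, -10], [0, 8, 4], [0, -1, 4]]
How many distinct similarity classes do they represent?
Characteristic polynomials: χ_{M1} = (x - 6)^3, χ_{M2} = (x - 6)^3, χ_{M3} = (x - 6)^3.

{M1, M2, M3}: invariant factors x - 6, (x - 6)^2.

Matrices are similar if and only if their invariant-factor lists agree; the partition into similarity classes is {M1, M2, M3}.

1 class: {M1, M2, M3}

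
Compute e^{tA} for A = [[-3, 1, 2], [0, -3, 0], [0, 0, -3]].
A has Jordan form J = [[-3, 1, 0], [0, -3, 0], [0, 0, -3]] with A = PJP^{-1}, so e^{tA} = P e^{tJ} P^{-1}.

For a Jordan block J_k(λ), e^{tJ_k(λ)} = e^{λt} · (I + tN + t^2 N^2/2! + ... + t^{k-1} N^{k-1}/(k-1)!) where N is the nilpotent superdiagonal part.

Assembling the blocks and conjugating back gives the entries of e^{tA} as shown above.

e^{tA} = [[e^{-3*t}, t*e^{-3*t}, 2*t*e^{-3*t}], [0, e^{-3*t}, 0], [0, 0, e^{-3*t}]]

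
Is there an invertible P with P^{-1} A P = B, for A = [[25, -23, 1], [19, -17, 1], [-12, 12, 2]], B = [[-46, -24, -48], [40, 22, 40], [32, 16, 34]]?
Both have characteristic polynomial (x - 6)(x - 2)^2, but the minimal polynomial of A is (x - 6)(x - 2)^2 while the minimal polynomial of B is (x - 6)(x - 2). The minimal polynomial is a similarity invariant, so A and B are not similar.

No.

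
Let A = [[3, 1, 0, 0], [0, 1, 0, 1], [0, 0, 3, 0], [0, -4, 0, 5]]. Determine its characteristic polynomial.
xI - A = [[x - 3, -1, 0, 0], [0, x - 1, 0, -1], [0, 0, x - 3, 0], [0, 4, 0, x - 5]].

Expanding det(xI - A) along the first row:
det(xI - A) = + (x - 3)·det([[x - 1, 0, -1], [0, x - 3, 0], [4, 0, x - 5]]) - (-1)·det([[0, 0, -1], [0, x - 3, 0], [0, 0, x - 5]]) + (0)·det([[0, x - 1, -1], [0, 0, 0], [0, 4, x - 5]]) - (0)·det([[0, x - 1, 0], [0, 0, x - 3], [0, 4, 0]]).

Evaluating gives χ_A(x) = x^4 - 12x^3 + 54x^2 - 108x + 81 = (x - 3)^4.

χ_A(x) = (x - 3)^4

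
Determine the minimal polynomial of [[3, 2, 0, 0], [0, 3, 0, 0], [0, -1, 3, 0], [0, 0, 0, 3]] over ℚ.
m_A(x) = (x - 3)^2

The characteristic polynomial factors as (x - 3)^4. The minimal polynomial is ∏(x - λ)^{k_λ} where k_λ is the size of the largest Jordan block at λ.

For λ = 3: rank(A - 3I) = 1, and the largest Jordan block has size 2 (the smallest k with rank((A - 3I)^k) = rank((A - 3I)^(k+1))).

So m_A(x) = (x - 3)^2.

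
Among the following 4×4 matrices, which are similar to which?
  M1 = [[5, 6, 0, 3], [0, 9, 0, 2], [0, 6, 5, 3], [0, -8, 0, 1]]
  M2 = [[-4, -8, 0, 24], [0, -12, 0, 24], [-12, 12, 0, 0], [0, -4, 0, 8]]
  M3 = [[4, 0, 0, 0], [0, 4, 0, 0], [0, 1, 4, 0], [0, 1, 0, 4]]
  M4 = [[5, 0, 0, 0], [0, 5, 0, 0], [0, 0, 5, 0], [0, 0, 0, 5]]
4 classes: {M1}, {M2}, {M3}, {M4}

Characteristic polynomials: χ_{M1} = (x - 5)^4, χ_{M2} = x^2(x + 4)^2, χ_{M3} = (x - 4)^4, χ_{M4} = (x - 5)^4.

{M1}: invariant factors x - 5, x - 5, (x - 5)^2.

{M2}: invariant factors x(x + 4), x(x + 4).

{M3}: invariant factors x - 4, x - 4, (x - 4)^2.

{M4}: invariant factors x - 5, x - 5, x - 5, x - 5.

Matrices are similar if and only if their invariant-factor lists agree; the partition into similarity classes is {M1}, {M2}, {M3}, {M4}.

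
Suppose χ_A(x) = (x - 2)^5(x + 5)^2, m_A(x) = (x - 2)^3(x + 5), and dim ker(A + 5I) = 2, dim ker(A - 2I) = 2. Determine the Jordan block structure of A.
λ = -5: algebraic multiplicity 2 (exponent in χ_A), largest block size 1 (exponent in m_A), 2 blocks (geometric multiplicity). These force block sizes [1, 1].
λ = 2: algebraic multiplicity 5 (exponent in χ_A), largest block size 3 (exponent in m_A), 2 blocks (geometric multiplicity). These force block sizes [3, 2].

Jordan blocks: (-5, 1), (-5, 1), (2, 3), (2, 2)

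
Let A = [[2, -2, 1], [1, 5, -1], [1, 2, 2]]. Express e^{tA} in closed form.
A has Jordan form J = [[3, 1, 0], [0, 3, 0], [0, 0, 3]] with A = PJP^{-1}, so e^{tA} = P e^{tJ} P^{-1}.

For a Jordan block J_k(λ), e^{tJ_k(λ)} = e^{λt} · (I + tN + t^2 N^2/2! + ... + t^{k-1} N^{k-1}/(k-1)!) where N is the nilpotent superdiagonal part.

Assembling the blocks and conjugating back gives the entries of e^{tA} as shown above.

e^{tA} = [[(1 - t)*e^{3*t}, -2*t*e^{3*t}, t*e^{3*t}], [t*e^{3*t}, (2*t + 1)*e^{3*t}, -t*e^{3*t}], [t*e^{3*t}, 2*t*e^{3*t}, (1 - t)*e^{3*t}]]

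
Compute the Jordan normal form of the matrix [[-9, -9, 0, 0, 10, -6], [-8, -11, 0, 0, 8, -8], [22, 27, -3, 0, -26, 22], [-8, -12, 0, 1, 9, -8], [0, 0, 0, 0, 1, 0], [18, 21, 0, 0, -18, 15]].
The characteristic polynomial is det(xI - A) = (x - 1)^3(x + 3)^3, so the eigenvalues are -3 (algebraic multiplicity 3), 1 (algebraic multiplicity 3).

For λ = -3: rank(A + 3I) = 4, rank((A + 3I)^2) = 3. The eigenspace has dimension 6 - 4 = 2, so there are 2 Jordan blocks; the rank sequence gives block sizes [2, 1].

For λ = 1: rank(A - I) = 4, rank((A - I)^2) = 3. The eigenspace has dimension 6 - 4 = 2, so there are 2 Jordan blocks; the rank sequence gives block sizes [2, 1].

Assembling the blocks gives the Jordan form J above.

J = [[-3, 1, 0, 0, 0, 0], [0, -3, 0, 0, 0, 0], [0, 0, -3, 0, 0, 0], [0, 0, 0, 1, 1, 0], [0, 0, 0, 0, 1, 0], [0, 0, 0, 0, 0, 1]]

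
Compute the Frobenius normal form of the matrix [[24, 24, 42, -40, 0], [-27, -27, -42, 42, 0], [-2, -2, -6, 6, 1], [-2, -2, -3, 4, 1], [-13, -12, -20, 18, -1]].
R = [[-3, 0, 0, 0, 0], [0, 0, 0, 0, -12], [0, 1, 0, 0, -10], [0, 0, 1, 0, -2], [0, 0, 0, 1, -3]]

The invariant factors of A (the non-unit diagonal entries of the Smith normal form of xI - A over ℚ[x]) are x + 3, (x + 3)(x^3 + 2x + 4), each dividing the next. The characteristic polynomial is their product, (x + 3)^2(x^3 + 2x + 4).

The rational canonical form is the block-diagonal matrix of companion matrices C(f_i):
R = [[-3, 0, 0, 0, 0], [0, 0, 0, 0, -12], [0, 1, 0, 0, -10], [0, 0, 1, 0, -2], [0, 0, 0, 1, -3]].

Note the characteristic polynomial does not split into linear factors over ℚ, so A has no Jordan form over ℚ; the rational canonical form exists over any field.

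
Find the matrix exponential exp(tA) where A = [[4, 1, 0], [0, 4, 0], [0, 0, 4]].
A has Jordan form J = [[4, 1, 0], [0, 4, 0], [0, 0, 4]] with A = PJP^{-1}, so e^{tA} = P e^{tJ} P^{-1}.

For a Jordan block J_k(λ), e^{tJ_k(λ)} = e^{λt} · (I + tN + t^2 N^2/2! + ... + t^{k-1} N^{k-1}/(k-1)!) where N is the nilpotent superdiagonal part.

Assembling the blocks and conjugating back gives the entries of e^{tA} as shown above.

e^{tA} = [[e^{4*t}, t*e^{4*t}, 0], [0, e^{4*t}, 0], [0, 0, e^{4*t}]]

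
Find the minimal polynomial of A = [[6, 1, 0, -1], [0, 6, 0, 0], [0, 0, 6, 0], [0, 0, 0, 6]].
The characteristic polynomial factors as (x - 6)^4. The minimal polynomial is ∏(x - λ)^{k_λ} where k_λ is the size of the largest Jordan block at λ.

For λ = 6: rank(A - 6I) = 1, and the largest Jordan block has size 2 (the smallest k with rank((A - 6I)^k) = rank((A - 6I)^(k+1))).

So m_A(x) = (x - 6)^2.

m_A(x) = (x - 6)^2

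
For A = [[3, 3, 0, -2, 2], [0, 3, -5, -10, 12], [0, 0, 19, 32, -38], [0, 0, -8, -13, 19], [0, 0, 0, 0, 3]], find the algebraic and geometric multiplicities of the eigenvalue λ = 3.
algebraic multiplicity 5, geometric multiplicity 2

The characteristic polynomial is (x - 3)^5, so the factor x - 3 appears with exponent 5: the algebraic multiplicity is 5.

rank(A - 3I) = 3, so the eigenspace has dimension 5 - 3 = 2: the geometric multiplicity is 2.

Since 2 < 5, A is not diagonalizable.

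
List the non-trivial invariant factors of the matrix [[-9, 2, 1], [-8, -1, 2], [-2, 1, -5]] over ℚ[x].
(x + 5)^3

The Jordan structure of A has elementary divisors (x + 5)^3. Arranging the block sizes at each eigenvalue in decreasing order and taking row products gives the invariant factors.

Invariant factors (smallest first, each dividing the next): (x + 5)^3.

Check: the last factor (x + 5)^3 is the minimal polynomial, and the product (x + 5)^3 is the characteristic polynomial.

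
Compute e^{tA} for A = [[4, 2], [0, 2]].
A has Jordan form J = [[2, 0], [0, 4]] with A = PJP^{-1}, so e^{tA} = P e^{tJ} P^{-1}.

For a Jordan block J_k(λ), e^{tJ_k(λ)} = e^{λt} · (I + tN + t^2 N^2/2! + ... + t^{k-1} N^{k-1}/(k-1)!) where N is the nilpotent superdiagonal part.

Assembling the blocks and conjugating back gives the entries of e^{tA} as shown above.

e^{tA} = [[e^{4*t}, e^{4*t} - e^{2*t}], [0, e^{2*t}]]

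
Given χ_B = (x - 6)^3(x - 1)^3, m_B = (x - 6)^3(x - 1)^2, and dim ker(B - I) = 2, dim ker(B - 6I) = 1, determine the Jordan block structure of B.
λ = 1: algebraic multiplicity 3 (exponent in χ_B), largest block size 2 (exponent in m_B), 2 blocks (geometric multiplicity). These force block sizes [2, 1].
λ = 6: algebraic multiplicity 3 (exponent in χ_B), largest block size 3 (exponent in m_B), 1 block (geometric multiplicity). This forces block sizes [3].

Jordan blocks: (1, 2), (1, 1), (6, 3)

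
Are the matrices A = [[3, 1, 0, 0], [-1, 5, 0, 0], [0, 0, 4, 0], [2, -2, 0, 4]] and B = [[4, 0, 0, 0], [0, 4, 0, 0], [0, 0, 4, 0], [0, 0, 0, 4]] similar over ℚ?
No.

Both have characteristic polynomial (x - 4)^4, but the minimal polynomial of A is (x - 4)^2 while the minimal polynomial of B is x - 4. The minimal polynomial is a similarity invariant, so A and B are not similar.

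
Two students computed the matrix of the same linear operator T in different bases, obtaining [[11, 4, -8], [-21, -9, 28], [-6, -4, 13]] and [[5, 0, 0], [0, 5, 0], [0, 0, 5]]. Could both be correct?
Both have characteristic polynomial (x - 5)^3, but the minimal polynomial of A is (x - 5)^2 while the minimal polynomial of B is x - 5. The minimal polynomial is a similarity invariant, so A and B are not similar.

No.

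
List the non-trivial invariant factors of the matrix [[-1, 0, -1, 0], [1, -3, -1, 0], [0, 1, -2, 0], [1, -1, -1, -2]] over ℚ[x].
x + 2, (x + 2)^3

The Jordan structure of A has elementary divisors (x + 2)^3, (x + 2). Arranging the block sizes at each eigenvalue in decreasing order and taking row products gives the invariant factors.

Invariant factors (smallest first, each dividing the next): x + 2, (x + 2)^3.

Check: the last factor (x + 2)^3 is the minimal polynomial, and the product (x + 2)^4 is the characteristic polynomial.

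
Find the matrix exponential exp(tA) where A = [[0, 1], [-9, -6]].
A has Jordan form J = [[-3, 1], [0, -3]] with A = PJP^{-1}, so e^{tA} = P e^{tJ} P^{-1}.

For a Jordan block J_k(λ), e^{tJ_k(λ)} = e^{λt} · (I + tN + t^2 N^2/2! + ... + t^{k-1} N^{k-1}/(k-1)!) where N is the nilpotent superdiagonal part.

Assembling the blocks and conjugating back gives the entries of e^{tA} as shown above.

e^{tA} = [[(3*t + 1)*e^{-3*t}, t*e^{-3*t}], [-9*t*e^{-3*t}, (1 - 3*t)*e^{-3*t}]]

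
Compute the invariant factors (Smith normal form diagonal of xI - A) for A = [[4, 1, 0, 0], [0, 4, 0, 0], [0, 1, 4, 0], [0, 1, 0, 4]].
x - 4, x - 4, (x - 4)^2

The Jordan structure of A has elementary divisors (x - 4)^2, (x - 4), (x - 4). Arranging the block sizes at each eigenvalue in decreasing order and taking row products gives the invariant factors.

Invariant factors (smallest first, each dividing the next): x - 4, x - 4, (x - 4)^2.

Check: the last factor (x - 4)^2 is the minimal polynomial, and the product (x - 4)^4 is the characteristic polynomial.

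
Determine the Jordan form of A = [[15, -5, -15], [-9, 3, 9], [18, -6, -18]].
J = [[0, 1, 0], [0, 0, 0], [0, 0, 0]]

The characteristic polynomial is det(xI - A) = x^3, so the eigenvalues are 0 (algebraic multiplicity 3).

For λ = 0: rank(A) = 1, rank(A^2) = 0. The eigenspace has dimension 3 - 1 = 2, so there are 2 Jordan blocks; the rank sequence gives block sizes [2, 1].

Assembling the blocks gives the Jordan form J above.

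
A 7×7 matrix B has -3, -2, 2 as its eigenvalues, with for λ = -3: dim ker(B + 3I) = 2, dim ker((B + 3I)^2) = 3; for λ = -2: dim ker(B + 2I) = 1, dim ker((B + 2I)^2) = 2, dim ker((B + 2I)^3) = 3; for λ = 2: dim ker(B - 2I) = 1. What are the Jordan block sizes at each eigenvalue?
Jordan blocks: (-3, 2), (-3, 1), (-2, 3), (2, 1)

λ = -3: successive nullity increments [2, 1] count blocks of size ≥ k; block sizes are [2, 1].
λ = -2: successive nullity increments [1, 1, 1] count blocks of size ≥ k; block sizes are [3].
λ = 2: successive nullity increments [1] count blocks of size ≥ k; block sizes are [1].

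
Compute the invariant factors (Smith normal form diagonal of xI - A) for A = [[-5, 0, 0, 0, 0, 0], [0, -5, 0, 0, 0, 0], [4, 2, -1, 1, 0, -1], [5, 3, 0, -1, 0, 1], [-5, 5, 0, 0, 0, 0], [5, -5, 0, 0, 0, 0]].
x(x + 5), x(x + 1)^2(x + 5)

The Jordan structure of A has elementary divisors (x + 5), (x + 5), (x + 1)^2, x, x. Arranging the block sizes at each eigenvalue in decreasing order and taking row products gives the invariant factors.

Invariant factors (smallest first, each dividing the next): x(x + 5), x(x + 1)^2(x + 5).

Check: the last factor x(x + 1)^2(x + 5) is the minimal polynomial, and the product x^2(x + 1)^2(x + 5)^2 is the characteristic polynomial.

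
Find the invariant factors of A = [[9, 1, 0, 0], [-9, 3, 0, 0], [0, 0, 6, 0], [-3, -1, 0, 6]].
The Jordan structure of A has elementary divisors (x - 6)^2, (x - 6), (x - 6). Arranging the block sizes at each eigenvalue in decreasing order and taking row products gives the invariant factors.

Invariant factors (smallest first, each dividing the next): x - 6, x - 6, (x - 6)^2.

Check: the last factor (x - 6)^2 is the minimal polynomial, and the product (x - 6)^4 is the characteristic polynomial.

x - 6, x - 6, (x - 6)^2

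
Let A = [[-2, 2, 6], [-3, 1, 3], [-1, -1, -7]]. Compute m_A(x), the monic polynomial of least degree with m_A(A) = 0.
The characteristic polynomial factors as (x + 2)^2(x + 4). The minimal polynomial is ∏(x - λ)^{k_λ} where k_λ is the size of the largest Jordan block at λ.

For λ = -4: rank(A + 4I) = 2, and the largest Jordan block has size 1 (the smallest k with rank((A + 4I)^k) = rank((A + 4I)^(k+1))).
For λ = -2: rank(A + 2I) = 2, and the largest Jordan block has size 2 (the smallest k with rank((A + 2I)^k) = rank((A + 2I)^(k+1))).

So m_A(x) = (x + 2)^2(x + 4).

m_A(x) = (x + 2)^2(x + 4)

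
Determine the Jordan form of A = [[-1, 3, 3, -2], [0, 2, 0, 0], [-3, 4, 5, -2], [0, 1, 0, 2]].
The characteristic polynomial is det(xI - A) = (x - 2)^4, so the eigenvalues are 2 (algebraic multiplicity 4).

For λ = 2: rank(A - 2I) = 2, rank((A - 2I)^2) = 1, rank((A - 2I)^3) = 0. The eigenspace has dimension 4 - 2 = 2, so there are 2 Jordan blocks; the rank sequence gives block sizes [3, 1].

Assembling the blocks gives the Jordan form J above.

J = [[2, 1, 0, 0], [0, 2, 1, 0], [0, 0, 2, 0], [0, 0, 0, 2]]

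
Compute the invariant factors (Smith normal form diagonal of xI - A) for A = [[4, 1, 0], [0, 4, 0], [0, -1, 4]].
The Jordan structure of A has elementary divisors (x - 4)^2, (x - 4). Arranging the block sizes at each eigenvalue in decreasing order and taking row products gives the invariant factors.

Invariant factors (smallest first, each dividing the next): x - 4, (x - 4)^2.

Check: the last factor (x - 4)^2 is the minimal polynomial, and the product (x - 4)^3 is the characteristic polynomial.

x - 4, (x - 4)^2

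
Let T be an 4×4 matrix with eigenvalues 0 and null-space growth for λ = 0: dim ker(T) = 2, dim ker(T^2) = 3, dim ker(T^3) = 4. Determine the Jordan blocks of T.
Jordan blocks: (0, 3), (0, 1)

λ = 0: successive nullity increments [2, 1, 1] count blocks of size ≥ k; block sizes are [3, 1].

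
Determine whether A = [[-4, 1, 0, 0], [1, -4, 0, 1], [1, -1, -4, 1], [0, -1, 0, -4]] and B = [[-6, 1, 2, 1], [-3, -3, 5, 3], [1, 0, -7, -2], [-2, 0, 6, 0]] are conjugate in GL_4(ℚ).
Yes.

Two matrices over a field are similar if and only if they have the same invariant factors.

Both A and B have characteristic polynomial (x + 4)^4 and minimal polynomial (x + 4)^3. Computing further, both have invariant factors x + 4, (x + 4)^3. Hence A and B are similar.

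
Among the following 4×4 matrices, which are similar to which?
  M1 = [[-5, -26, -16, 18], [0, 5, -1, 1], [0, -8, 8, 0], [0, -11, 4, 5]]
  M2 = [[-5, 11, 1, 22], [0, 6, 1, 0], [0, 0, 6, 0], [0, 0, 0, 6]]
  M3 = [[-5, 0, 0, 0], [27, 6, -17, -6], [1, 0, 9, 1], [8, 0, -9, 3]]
Characteristic polynomials: χ_{M1} = (x - 6)^3(x + 5), χ_{M2} = (x - 6)^3(x + 5), χ_{M3} = (x - 6)^3(x + 5).

{M1, M3}: invariant factors (x - 6)^3(x + 5).

{M2}: invariant factors x - 6, (x - 6)^2(x + 5).

Matrices are similar if and only if their invariant-factor lists agree; the partition into similarity classes is {M1, M3}, {M2}.

2 classes: {M1, M3}, {M2}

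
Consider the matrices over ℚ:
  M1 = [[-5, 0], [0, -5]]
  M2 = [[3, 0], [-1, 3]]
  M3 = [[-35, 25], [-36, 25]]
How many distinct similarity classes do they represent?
3 classes: {M1}, {M2}, {M3}

Characteristic polynomials: χ_{M1} = (x + 5)^2, χ_{M2} = (x - 3)^2, χ_{M3} = (x + 5)^2.

{M1}: invariant factors x + 5, x + 5.

{M2}: invariant factors (x - 3)^2.

{M3}: invariant factors (x + 5)^2.

Matrices are similar if and only if their invariant-factor lists agree; the partition into similarity classes is {M1}, {M2}, {M3}.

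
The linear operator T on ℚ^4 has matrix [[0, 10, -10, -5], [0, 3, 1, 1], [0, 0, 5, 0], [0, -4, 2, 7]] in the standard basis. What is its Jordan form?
J = [[0, 0, 0, 0], [0, 5, 1, 0], [0, 0, 5, 0], [0, 0, 0, 5]]

The characteristic polynomial is det(xI - A) = x(x - 5)^3, so the eigenvalues are 0 (algebraic multiplicity 1), 5 (algebraic multiplicity 3).

For λ = 0: algebraic multiplicity 1 gives one 1×1 block.

For λ = 5: rank(A - 5I) = 2, rank((A - 5I)^2) = 1. The eigenspace has dimension 4 - 2 = 2, so there are 2 Jordan blocks; the rank sequence gives block sizes [2, 1].

Assembling the blocks gives the Jordan form J above.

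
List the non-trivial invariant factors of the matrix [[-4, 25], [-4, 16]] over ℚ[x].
(x - 6)^2

The Jordan structure of A has elementary divisors (x - 6)^2. Arranging the block sizes at each eigenvalue in decreasing order and taking row products gives the invariant factors.

Invariant factors (smallest first, each dividing the next): (x - 6)^2.

Check: the last factor (x - 6)^2 is the minimal polynomial, and the product (x - 6)^2 is the characteristic polynomial.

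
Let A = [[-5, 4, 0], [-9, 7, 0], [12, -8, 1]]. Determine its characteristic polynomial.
xI - A = [[x + 5, -4, 0], [9, x - 7, 0], [-12, 8, x - 1]].

Expanding det(xI - A) along the first row:
det(xI - A) = + (x + 5)·det([[x - 7, 0], [8, x - 1]]) - (-4)·det([[9, 0], [-12, x - 1]]) + (0)·det([[9, x - 7], [-12, 8]]).

Evaluating gives χ_A(x) = x^3 - 3x^2 + 3x - 1 = (x - 1)^3.

χ_A(x) = (x - 1)^3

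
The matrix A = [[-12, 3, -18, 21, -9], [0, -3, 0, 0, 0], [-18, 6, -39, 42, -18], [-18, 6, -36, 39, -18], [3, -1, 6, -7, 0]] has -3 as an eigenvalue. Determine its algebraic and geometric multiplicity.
algebraic multiplicity 5, geometric multiplicity 4

The characteristic polynomial is (x + 3)^5, so the factor x + 3 appears with exponent 5: the algebraic multiplicity is 5.

rank(A + 3I) = 1, so the eigenspace has dimension 5 - 1 = 4: the geometric multiplicity is 4.

Since 4 < 5, A is not diagonalizable.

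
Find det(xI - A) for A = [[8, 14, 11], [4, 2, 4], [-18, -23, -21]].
xI - A = [[x - 8, -14, -11], [-4, x - 2, -4], [18, 23, x + 21]].

Expanding det(xI - A) along the first row:
det(xI - A) = + (x - 8)·det([[x - 2, -4], [23, x + 21]]) - (-14)·det([[-4, -4], [18, x + 21]]) + (-11)·det([[-4, x - 2], [18, 23]]).

Evaluating gives χ_A(x) = x^3 + 11x^2 + 40x + 48 = (x + 3)(x + 4)^2.

χ_A(x) = (x + 3)(x + 4)^2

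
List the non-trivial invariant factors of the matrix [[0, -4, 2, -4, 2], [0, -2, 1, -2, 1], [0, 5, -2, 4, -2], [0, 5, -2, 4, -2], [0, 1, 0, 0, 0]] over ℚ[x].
x, x, x^3

The Jordan structure of A has elementary divisors x^3, x, x. Arranging the block sizes at each eigenvalue in decreasing order and taking row products gives the invariant factors.

Invariant factors (smallest first, each dividing the next): x, x, x^3.

Check: the last factor x^3 is the minimal polynomial, and the product x^5 is the characteristic polynomial.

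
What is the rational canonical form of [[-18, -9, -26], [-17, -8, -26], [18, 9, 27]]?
R = [[0, 0, -9], [1, 0, 9], [0, 1, 1]]

The invariant factors of A (the non-unit diagonal entries of the Smith normal form of xI - A over ℚ[x]) are (x - 3)(x - 1)(x + 3), each dividing the next. The characteristic polynomial is their product, (x - 3)(x - 1)(x + 3).

The rational canonical form is the block-diagonal matrix of companion matrices C(f_i):
R = [[0, 0, -9], [1, 0, 9], [0, 1, 1]].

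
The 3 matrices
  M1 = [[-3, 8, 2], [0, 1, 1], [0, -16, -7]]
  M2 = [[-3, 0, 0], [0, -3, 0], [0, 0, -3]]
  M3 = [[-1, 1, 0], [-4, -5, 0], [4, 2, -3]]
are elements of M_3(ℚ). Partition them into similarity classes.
2 classes: {M1, M3}, {M2}

Characteristic polynomials: χ_{M1} = (x + 3)^3, χ_{M2} = (x + 3)^3, χ_{M3} = (x + 3)^3.

{M1, M3}: invariant factors x + 3, (x + 3)^2.

{M2}: invariant factors x + 3, x + 3, x + 3.

Matrices are similar if and only if their invariant-factor lists agree; the partition into similarity classes is {M1, M3}, {M2}.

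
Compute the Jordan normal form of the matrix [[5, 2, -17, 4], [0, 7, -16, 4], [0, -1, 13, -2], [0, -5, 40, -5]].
The characteristic polynomial is det(xI - A) = (x - 5)^4, so the eigenvalues are 5 (algebraic multiplicity 4).

For λ = 5: rank(A - 5I) = 2, rank((A - 5I)^2) = 1, rank((A - 5I)^3) = 0. The eigenspace has dimension 4 - 2 = 2, so there are 2 Jordan blocks; the rank sequence gives block sizes [3, 1].

Assembling the blocks gives the Jordan form J above.

J = [[5, 1, 0, 0], [0, 5, 1, 0], [0, 0, 5, 0], [0, 0, 0, 5]]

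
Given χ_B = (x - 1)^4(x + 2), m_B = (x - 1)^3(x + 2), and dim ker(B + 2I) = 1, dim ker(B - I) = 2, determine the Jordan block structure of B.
λ = -2: algebraic multiplicity 1 (exponent in χ_B), largest block size 1 (exponent in m_B), 1 block (geometric multiplicity). This forces block sizes [1].
λ = 1: algebraic multiplicity 4 (exponent in χ_B), largest block size 3 (exponent in m_B), 2 blocks (geometric multiplicity). These force block sizes [3, 1].

Jordan blocks: (-2, 1), (1, 3), (1, 1)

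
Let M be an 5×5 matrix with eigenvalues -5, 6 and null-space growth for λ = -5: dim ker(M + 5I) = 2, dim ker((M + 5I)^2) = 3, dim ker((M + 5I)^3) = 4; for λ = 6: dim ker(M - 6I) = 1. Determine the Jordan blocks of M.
λ = -5: successive nullity increments [2, 1, 1] count blocks of size ≥ k; block sizes are [3, 1].
λ = 6: successive nullity increments [1] count blocks of size ≥ k; block sizes are [1].

Jordan blocks: (-5, 3), (-5, 1), (6, 1)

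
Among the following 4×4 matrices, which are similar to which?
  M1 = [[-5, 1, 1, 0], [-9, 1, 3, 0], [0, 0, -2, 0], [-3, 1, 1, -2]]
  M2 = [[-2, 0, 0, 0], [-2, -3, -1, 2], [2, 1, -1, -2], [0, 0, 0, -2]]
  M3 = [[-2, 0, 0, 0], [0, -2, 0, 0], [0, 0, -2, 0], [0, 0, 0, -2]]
Characteristic polynomials: χ_{M1} = (x + 2)^4, χ_{M2} = (x + 2)^4, χ_{M3} = (x + 2)^4.

{M1, M2}: invariant factors x + 2, x + 2, (x + 2)^2.

{M3}: invariant factors x + 2, x + 2, x + 2, x + 2.

Matrices are similar if and only if their invariant-factor lists agree; the partition into similarity classes is {M1, M2}, {M3}.

2 classes: {M1, M2}, {M3}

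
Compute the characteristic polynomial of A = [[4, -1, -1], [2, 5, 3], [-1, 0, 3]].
χ_A(x) = (x - 4)^3

xI - A = [[x - 4, 1, 1], [-2, x - 5, -3], [1, 0, x - 3]].

Expanding det(xI - A) along the first row:
det(xI - A) = + (x - 4)·det([[x - 5, -3], [0, x - 3]]) - (1)·det([[-2, -3], [1, x - 3]]) + (1)·det([[-2, x - 5], [1, 0]]).

Evaluating gives χ_A(x) = x^3 - 12x^2 + 48x - 64 = (x - 4)^3.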